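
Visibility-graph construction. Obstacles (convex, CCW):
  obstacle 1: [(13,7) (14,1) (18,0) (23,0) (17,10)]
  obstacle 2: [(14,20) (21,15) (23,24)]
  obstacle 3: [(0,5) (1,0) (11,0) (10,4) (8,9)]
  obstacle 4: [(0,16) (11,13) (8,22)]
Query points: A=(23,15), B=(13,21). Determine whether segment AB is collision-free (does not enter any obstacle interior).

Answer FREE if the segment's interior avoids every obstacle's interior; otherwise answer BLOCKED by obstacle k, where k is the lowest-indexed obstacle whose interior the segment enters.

Obstacle 1 [(13,7) (14,1) (18,0) (23,0) (17,10)]:
  edge (13,7)–(14,1): clear
  edge (14,1)–(18,0): clear
  edge (18,0)–(23,0): clear
  edge (23,0)–(17,10): clear
  edge (17,10)–(13,7): clear
  midpoint (18,18) outside
  → clear
Obstacle 2 [(14,20) (21,15) (23,24)]:
  edge (14,20)–(21,15): clear
  edge (21,15)–(23,24): crosses AB
  edge (23,24)–(14,20): crosses AB
  → BLOCKED
Obstacle 3 [(0,5) (1,0) (11,0) (10,4) (8,9)]:
  edge (0,5)–(1,0): clear
  edge (1,0)–(11,0): clear
  edge (11,0)–(10,4): clear
  edge (10,4)–(8,9): clear
  edge (8,9)–(0,5): clear
  midpoint (18,18) outside
  → clear
Obstacle 4 [(0,16) (11,13) (8,22)]:
  edge (0,16)–(11,13): clear
  edge (11,13)–(8,22): clear
  edge (8,22)–(0,16): clear
  midpoint (18,18) outside
  → clear

BLOCKED by obstacle 2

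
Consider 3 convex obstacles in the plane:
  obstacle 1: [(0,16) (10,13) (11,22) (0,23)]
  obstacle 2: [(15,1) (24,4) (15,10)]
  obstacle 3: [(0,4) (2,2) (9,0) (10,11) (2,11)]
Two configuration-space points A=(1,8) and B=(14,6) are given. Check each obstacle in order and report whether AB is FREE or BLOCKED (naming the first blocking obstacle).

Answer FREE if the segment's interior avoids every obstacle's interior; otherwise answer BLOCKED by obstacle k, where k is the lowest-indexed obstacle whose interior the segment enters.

BLOCKED by obstacle 3

Obstacle 1 [(0,16) (10,13) (11,22) (0,23)]:
  edge (0,16)–(10,13): clear
  edge (10,13)–(11,22): clear
  edge (11,22)–(0,23): clear
  edge (0,23)–(0,16): clear
  midpoint (15/2,7) outside
  → clear
Obstacle 2 [(15,1) (24,4) (15,10)]:
  edge (15,1)–(24,4): clear
  edge (24,4)–(15,10): clear
  edge (15,10)–(15,1): clear
  midpoint (15/2,7) outside
  → clear
Obstacle 3 [(0,4) (2,2) (9,0) (10,11) (2,11)]:
  edge (0,4)–(2,2): clear
  edge (2,2)–(9,0): clear
  edge (9,0)–(10,11): crosses AB
  edge (10,11)–(2,11): clear
  edge (2,11)–(0,4): crosses AB
  → BLOCKED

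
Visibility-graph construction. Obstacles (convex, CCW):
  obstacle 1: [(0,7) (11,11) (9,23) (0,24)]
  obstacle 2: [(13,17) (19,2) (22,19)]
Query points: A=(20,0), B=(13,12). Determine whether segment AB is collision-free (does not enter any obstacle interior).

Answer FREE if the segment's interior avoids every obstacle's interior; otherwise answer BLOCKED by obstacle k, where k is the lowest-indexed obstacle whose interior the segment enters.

FREE

Obstacle 1 [(0,7) (11,11) (9,23) (0,24)]:
  edge (0,7)–(11,11): clear
  edge (11,11)–(9,23): clear
  edge (9,23)–(0,24): clear
  edge (0,24)–(0,7): clear
  midpoint (33/2,6) outside
  → clear
Obstacle 2 [(13,17) (19,2) (22,19)]:
  edge (13,17)–(19,2): clear
  edge (19,2)–(22,19): clear
  edge (22,19)–(13,17): clear
  midpoint (33/2,6) outside
  → clear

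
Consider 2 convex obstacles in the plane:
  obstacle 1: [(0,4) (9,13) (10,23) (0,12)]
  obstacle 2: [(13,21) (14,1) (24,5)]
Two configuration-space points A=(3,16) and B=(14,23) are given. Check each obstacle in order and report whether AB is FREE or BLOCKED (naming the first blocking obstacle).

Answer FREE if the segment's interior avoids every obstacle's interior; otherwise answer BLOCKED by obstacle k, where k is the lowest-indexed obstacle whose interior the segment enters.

BLOCKED by obstacle 1

Obstacle 1 [(0,4) (9,13) (10,23) (0,12)]:
  edge (0,4)–(9,13): clear
  edge (9,13)–(10,23): crosses AB
  edge (10,23)–(0,12): crosses AB
  edge (0,12)–(0,4): clear
  → BLOCKED
Obstacle 2 [(13,21) (14,1) (24,5)]:
  edge (13,21)–(14,1): clear
  edge (14,1)–(24,5): clear
  edge (24,5)–(13,21): clear
  midpoint (17/2,39/2) outside
  → clear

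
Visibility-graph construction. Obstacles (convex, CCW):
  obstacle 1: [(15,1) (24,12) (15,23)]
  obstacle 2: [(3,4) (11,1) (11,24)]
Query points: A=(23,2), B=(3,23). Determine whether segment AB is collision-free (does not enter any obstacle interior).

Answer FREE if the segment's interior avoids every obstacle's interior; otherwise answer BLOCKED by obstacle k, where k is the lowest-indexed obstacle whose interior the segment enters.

BLOCKED by obstacle 1

Obstacle 1 [(15,1) (24,12) (15,23)]:
  edge (15,1)–(24,12): crosses AB
  edge (24,12)–(15,23): clear
  edge (15,23)–(15,1): crosses AB
  → BLOCKED
Obstacle 2 [(3,4) (11,1) (11,24)]:
  edge (3,4)–(11,1): clear
  edge (11,1)–(11,24): crosses AB
  edge (11,24)–(3,4): crosses AB
  → BLOCKED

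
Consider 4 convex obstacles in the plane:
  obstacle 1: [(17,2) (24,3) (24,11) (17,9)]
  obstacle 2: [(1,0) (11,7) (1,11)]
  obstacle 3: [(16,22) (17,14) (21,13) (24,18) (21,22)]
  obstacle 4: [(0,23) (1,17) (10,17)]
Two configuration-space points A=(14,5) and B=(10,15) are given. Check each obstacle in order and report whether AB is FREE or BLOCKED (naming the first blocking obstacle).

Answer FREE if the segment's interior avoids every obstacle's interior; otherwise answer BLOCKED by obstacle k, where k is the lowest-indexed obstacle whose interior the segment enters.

Obstacle 1 [(17,2) (24,3) (24,11) (17,9)]:
  edge (17,2)–(24,3): clear
  edge (24,3)–(24,11): clear
  edge (24,11)–(17,9): clear
  edge (17,9)–(17,2): clear
  midpoint (12,10) outside
  → clear
Obstacle 2 [(1,0) (11,7) (1,11)]:
  edge (1,0)–(11,7): clear
  edge (11,7)–(1,11): clear
  edge (1,11)–(1,0): clear
  midpoint (12,10) outside
  → clear
Obstacle 3 [(16,22) (17,14) (21,13) (24,18) (21,22)]:
  edge (16,22)–(17,14): clear
  edge (17,14)–(21,13): clear
  edge (21,13)–(24,18): clear
  edge (24,18)–(21,22): clear
  edge (21,22)–(16,22): clear
  midpoint (12,10) outside
  → clear
Obstacle 4 [(0,23) (1,17) (10,17)]:
  edge (0,23)–(1,17): clear
  edge (1,17)–(10,17): clear
  edge (10,17)–(0,23): clear
  midpoint (12,10) outside
  → clear

FREE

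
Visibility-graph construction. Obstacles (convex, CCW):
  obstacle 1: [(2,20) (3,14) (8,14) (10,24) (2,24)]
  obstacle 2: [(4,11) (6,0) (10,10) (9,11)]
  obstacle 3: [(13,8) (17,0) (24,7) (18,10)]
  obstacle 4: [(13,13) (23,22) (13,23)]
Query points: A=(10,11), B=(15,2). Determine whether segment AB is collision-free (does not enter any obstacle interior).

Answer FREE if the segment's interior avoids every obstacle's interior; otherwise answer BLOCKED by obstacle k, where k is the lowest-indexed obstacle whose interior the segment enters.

FREE

Obstacle 1 [(2,20) (3,14) (8,14) (10,24) (2,24)]:
  edge (2,20)–(3,14): clear
  edge (3,14)–(8,14): clear
  edge (8,14)–(10,24): clear
  edge (10,24)–(2,24): clear
  edge (2,24)–(2,20): clear
  midpoint (25/2,13/2) outside
  → clear
Obstacle 2 [(4,11) (6,0) (10,10) (9,11)]:
  edge (4,11)–(6,0): clear
  edge (6,0)–(10,10): clear
  edge (10,10)–(9,11): clear
  edge (9,11)–(4,11): clear
  midpoint (25/2,13/2) outside
  → clear
Obstacle 3 [(13,8) (17,0) (24,7) (18,10)]:
  edge (13,8)–(17,0): clear
  edge (17,0)–(24,7): clear
  edge (24,7)–(18,10): clear
  edge (18,10)–(13,8): clear
  midpoint (25/2,13/2) outside
  → clear
Obstacle 4 [(13,13) (23,22) (13,23)]:
  edge (13,13)–(23,22): clear
  edge (23,22)–(13,23): clear
  edge (13,23)–(13,13): clear
  midpoint (25/2,13/2) outside
  → clear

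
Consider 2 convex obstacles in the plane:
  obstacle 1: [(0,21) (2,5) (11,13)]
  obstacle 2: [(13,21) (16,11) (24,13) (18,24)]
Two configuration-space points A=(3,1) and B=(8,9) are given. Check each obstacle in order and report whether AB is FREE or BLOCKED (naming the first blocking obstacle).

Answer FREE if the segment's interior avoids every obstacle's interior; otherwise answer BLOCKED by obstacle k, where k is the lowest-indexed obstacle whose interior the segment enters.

FREE

Obstacle 1 [(0,21) (2,5) (11,13)]:
  edge (0,21)–(2,5): clear
  edge (2,5)–(11,13): clear
  edge (11,13)–(0,21): clear
  midpoint (11/2,5) outside
  → clear
Obstacle 2 [(13,21) (16,11) (24,13) (18,24)]:
  edge (13,21)–(16,11): clear
  edge (16,11)–(24,13): clear
  edge (24,13)–(18,24): clear
  edge (18,24)–(13,21): clear
  midpoint (11/2,5) outside
  → clear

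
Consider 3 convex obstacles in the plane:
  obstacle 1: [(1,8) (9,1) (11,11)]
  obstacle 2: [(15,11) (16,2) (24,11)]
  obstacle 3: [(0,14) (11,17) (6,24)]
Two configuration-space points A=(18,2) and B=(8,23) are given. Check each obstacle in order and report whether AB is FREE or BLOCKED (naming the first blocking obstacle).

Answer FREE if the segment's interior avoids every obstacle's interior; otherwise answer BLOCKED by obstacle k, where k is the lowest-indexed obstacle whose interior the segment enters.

Obstacle 1 [(1,8) (9,1) (11,11)]:
  edge (1,8)–(9,1): clear
  edge (9,1)–(11,11): clear
  edge (11,11)–(1,8): clear
  midpoint (13,25/2) outside
  → clear
Obstacle 2 [(15,11) (16,2) (24,11)]:
  edge (15,11)–(16,2): crosses AB
  edge (16,2)–(24,11): crosses AB
  edge (24,11)–(15,11): clear
  → BLOCKED
Obstacle 3 [(0,14) (11,17) (6,24)]:
  edge (0,14)–(11,17): crosses AB
  edge (11,17)–(6,24): crosses AB
  edge (6,24)–(0,14): clear
  → BLOCKED

BLOCKED by obstacle 2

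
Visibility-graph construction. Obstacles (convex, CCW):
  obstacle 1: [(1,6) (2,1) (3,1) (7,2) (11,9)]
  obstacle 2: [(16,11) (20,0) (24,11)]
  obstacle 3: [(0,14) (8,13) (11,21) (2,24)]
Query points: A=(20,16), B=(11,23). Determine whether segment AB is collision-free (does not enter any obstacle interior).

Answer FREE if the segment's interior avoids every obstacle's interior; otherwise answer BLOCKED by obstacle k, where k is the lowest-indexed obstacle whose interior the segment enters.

Obstacle 1 [(1,6) (2,1) (3,1) (7,2) (11,9)]:
  edge (1,6)–(2,1): clear
  edge (2,1)–(3,1): clear
  edge (3,1)–(7,2): clear
  edge (7,2)–(11,9): clear
  edge (11,9)–(1,6): clear
  midpoint (31/2,39/2) outside
  → clear
Obstacle 2 [(16,11) (20,0) (24,11)]:
  edge (16,11)–(20,0): clear
  edge (20,0)–(24,11): clear
  edge (24,11)–(16,11): clear
  midpoint (31/2,39/2) outside
  → clear
Obstacle 3 [(0,14) (8,13) (11,21) (2,24)]:
  edge (0,14)–(8,13): clear
  edge (8,13)–(11,21): clear
  edge (11,21)–(2,24): clear
  edge (2,24)–(0,14): clear
  midpoint (31/2,39/2) outside
  → clear

FREE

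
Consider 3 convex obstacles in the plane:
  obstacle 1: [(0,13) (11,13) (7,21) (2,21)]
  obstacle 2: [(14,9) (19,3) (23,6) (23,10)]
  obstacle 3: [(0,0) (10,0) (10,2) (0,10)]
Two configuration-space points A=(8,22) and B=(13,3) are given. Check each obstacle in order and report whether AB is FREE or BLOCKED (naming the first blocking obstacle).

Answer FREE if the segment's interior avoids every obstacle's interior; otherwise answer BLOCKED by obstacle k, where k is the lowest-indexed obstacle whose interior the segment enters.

BLOCKED by obstacle 1

Obstacle 1 [(0,13) (11,13) (7,21) (2,21)]:
  edge (0,13)–(11,13): crosses AB
  edge (11,13)–(7,21): crosses AB
  edge (7,21)–(2,21): clear
  edge (2,21)–(0,13): clear
  → BLOCKED
Obstacle 2 [(14,9) (19,3) (23,6) (23,10)]:
  edge (14,9)–(19,3): clear
  edge (19,3)–(23,6): clear
  edge (23,6)–(23,10): clear
  edge (23,10)–(14,9): clear
  midpoint (21/2,25/2) outside
  → clear
Obstacle 3 [(0,0) (10,0) (10,2) (0,10)]:
  edge (0,0)–(10,0): clear
  edge (10,0)–(10,2): clear
  edge (10,2)–(0,10): clear
  edge (0,10)–(0,0): clear
  midpoint (21/2,25/2) outside
  → clear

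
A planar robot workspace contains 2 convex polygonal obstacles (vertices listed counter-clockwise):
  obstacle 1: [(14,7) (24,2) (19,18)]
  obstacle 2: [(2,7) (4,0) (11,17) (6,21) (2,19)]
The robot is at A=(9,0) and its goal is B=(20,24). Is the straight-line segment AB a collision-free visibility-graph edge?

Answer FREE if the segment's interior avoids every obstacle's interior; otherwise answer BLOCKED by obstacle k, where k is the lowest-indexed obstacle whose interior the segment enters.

Obstacle 1 [(14,7) (24,2) (19,18)]:
  edge (14,7)–(24,2): clear
  edge (24,2)–(19,18): clear
  edge (19,18)–(14,7): clear
  midpoint (29/2,12) outside
  → clear
Obstacle 2 [(2,7) (4,0) (11,17) (6,21) (2,19)]:
  edge (2,7)–(4,0): clear
  edge (4,0)–(11,17): clear
  edge (11,17)–(6,21): clear
  edge (6,21)–(2,19): clear
  edge (2,19)–(2,7): clear
  midpoint (29/2,12) outside
  → clear

FREE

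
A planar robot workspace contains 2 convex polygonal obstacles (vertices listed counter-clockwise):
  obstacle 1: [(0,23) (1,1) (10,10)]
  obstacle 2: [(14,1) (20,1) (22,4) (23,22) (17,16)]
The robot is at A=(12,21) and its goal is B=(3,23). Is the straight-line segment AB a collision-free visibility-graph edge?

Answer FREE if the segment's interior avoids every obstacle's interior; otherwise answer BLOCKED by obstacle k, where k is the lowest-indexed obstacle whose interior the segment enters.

FREE

Obstacle 1 [(0,23) (1,1) (10,10)]:
  edge (0,23)–(1,1): clear
  edge (1,1)–(10,10): clear
  edge (10,10)–(0,23): clear
  midpoint (15/2,22) outside
  → clear
Obstacle 2 [(14,1) (20,1) (22,4) (23,22) (17,16)]:
  edge (14,1)–(20,1): clear
  edge (20,1)–(22,4): clear
  edge (22,4)–(23,22): clear
  edge (23,22)–(17,16): clear
  edge (17,16)–(14,1): clear
  midpoint (15/2,22) outside
  → clear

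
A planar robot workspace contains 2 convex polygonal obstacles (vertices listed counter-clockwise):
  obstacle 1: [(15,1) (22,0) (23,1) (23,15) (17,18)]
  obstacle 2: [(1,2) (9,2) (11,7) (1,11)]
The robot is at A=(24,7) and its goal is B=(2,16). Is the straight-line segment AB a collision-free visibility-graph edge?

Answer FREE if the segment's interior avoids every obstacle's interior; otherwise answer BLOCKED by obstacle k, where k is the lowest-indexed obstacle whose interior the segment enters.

Obstacle 1 [(15,1) (22,0) (23,1) (23,15) (17,18)]:
  edge (15,1)–(22,0): clear
  edge (22,0)–(23,1): clear
  edge (23,1)–(23,15): crosses AB
  edge (23,15)–(17,18): clear
  edge (17,18)–(15,1): crosses AB
  → BLOCKED
Obstacle 2 [(1,2) (9,2) (11,7) (1,11)]:
  edge (1,2)–(9,2): clear
  edge (9,2)–(11,7): clear
  edge (11,7)–(1,11): clear
  edge (1,11)–(1,2): clear
  midpoint (13,23/2) outside
  → clear

BLOCKED by obstacle 1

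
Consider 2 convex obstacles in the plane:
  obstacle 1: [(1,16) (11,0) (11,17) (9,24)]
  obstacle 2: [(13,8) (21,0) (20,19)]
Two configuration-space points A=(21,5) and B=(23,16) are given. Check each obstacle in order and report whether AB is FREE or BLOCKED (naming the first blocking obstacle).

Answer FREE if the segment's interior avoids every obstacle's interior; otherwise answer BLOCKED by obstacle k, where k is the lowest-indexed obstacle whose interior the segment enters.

Obstacle 1 [(1,16) (11,0) (11,17) (9,24)]:
  edge (1,16)–(11,0): clear
  edge (11,0)–(11,17): clear
  edge (11,17)–(9,24): clear
  edge (9,24)–(1,16): clear
  midpoint (22,21/2) outside
  → clear
Obstacle 2 [(13,8) (21,0) (20,19)]:
  edge (13,8)–(21,0): clear
  edge (21,0)–(20,19): clear
  edge (20,19)–(13,8): clear
  midpoint (22,21/2) outside
  → clear

FREE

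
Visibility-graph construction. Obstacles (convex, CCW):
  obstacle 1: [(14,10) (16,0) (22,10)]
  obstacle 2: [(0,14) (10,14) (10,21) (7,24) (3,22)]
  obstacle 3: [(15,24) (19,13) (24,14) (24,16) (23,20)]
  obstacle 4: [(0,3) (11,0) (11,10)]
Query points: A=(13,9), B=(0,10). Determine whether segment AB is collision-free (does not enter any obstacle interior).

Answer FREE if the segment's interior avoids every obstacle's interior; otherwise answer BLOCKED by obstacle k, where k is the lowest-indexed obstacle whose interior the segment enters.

BLOCKED by obstacle 4

Obstacle 1 [(14,10) (16,0) (22,10)]:
  edge (14,10)–(16,0): clear
  edge (16,0)–(22,10): clear
  edge (22,10)–(14,10): clear
  midpoint (13/2,19/2) outside
  → clear
Obstacle 2 [(0,14) (10,14) (10,21) (7,24) (3,22)]:
  edge (0,14)–(10,14): clear
  edge (10,14)–(10,21): clear
  edge (10,21)–(7,24): clear
  edge (7,24)–(3,22): clear
  edge (3,22)–(0,14): clear
  midpoint (13/2,19/2) outside
  → clear
Obstacle 3 [(15,24) (19,13) (24,14) (24,16) (23,20)]:
  edge (15,24)–(19,13): clear
  edge (19,13)–(24,14): clear
  edge (24,14)–(24,16): clear
  edge (24,16)–(23,20): clear
  edge (23,20)–(15,24): clear
  midpoint (13/2,19/2) outside
  → clear
Obstacle 4 [(0,3) (11,0) (11,10)]:
  edge (0,3)–(11,0): clear
  edge (11,0)–(11,10): crosses AB
  edge (11,10)–(0,3): crosses AB
  → BLOCKED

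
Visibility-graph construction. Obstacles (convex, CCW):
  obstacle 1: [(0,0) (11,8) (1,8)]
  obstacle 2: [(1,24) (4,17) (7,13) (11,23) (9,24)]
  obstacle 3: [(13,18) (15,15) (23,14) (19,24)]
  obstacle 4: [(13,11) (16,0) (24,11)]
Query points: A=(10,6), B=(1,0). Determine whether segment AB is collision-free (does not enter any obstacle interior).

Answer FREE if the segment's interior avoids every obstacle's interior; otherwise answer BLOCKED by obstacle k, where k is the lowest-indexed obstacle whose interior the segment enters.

FREE

Obstacle 1 [(0,0) (11,8) (1,8)]:
  edge (0,0)–(11,8): clear
  edge (11,8)–(1,8): clear
  edge (1,8)–(0,0): clear
  midpoint (11/2,3) outside
  → clear
Obstacle 2 [(1,24) (4,17) (7,13) (11,23) (9,24)]:
  edge (1,24)–(4,17): clear
  edge (4,17)–(7,13): clear
  edge (7,13)–(11,23): clear
  edge (11,23)–(9,24): clear
  edge (9,24)–(1,24): clear
  midpoint (11/2,3) outside
  → clear
Obstacle 3 [(13,18) (15,15) (23,14) (19,24)]:
  edge (13,18)–(15,15): clear
  edge (15,15)–(23,14): clear
  edge (23,14)–(19,24): clear
  edge (19,24)–(13,18): clear
  midpoint (11/2,3) outside
  → clear
Obstacle 4 [(13,11) (16,0) (24,11)]:
  edge (13,11)–(16,0): clear
  edge (16,0)–(24,11): clear
  edge (24,11)–(13,11): clear
  midpoint (11/2,3) outside
  → clear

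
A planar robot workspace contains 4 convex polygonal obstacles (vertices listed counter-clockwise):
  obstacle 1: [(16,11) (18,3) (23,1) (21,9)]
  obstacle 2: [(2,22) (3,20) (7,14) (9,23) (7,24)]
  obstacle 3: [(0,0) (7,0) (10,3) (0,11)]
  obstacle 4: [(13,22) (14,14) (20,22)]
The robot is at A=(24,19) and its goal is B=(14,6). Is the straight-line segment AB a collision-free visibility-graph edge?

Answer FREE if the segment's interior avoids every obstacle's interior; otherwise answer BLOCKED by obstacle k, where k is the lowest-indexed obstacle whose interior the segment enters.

BLOCKED by obstacle 1

Obstacle 1 [(16,11) (18,3) (23,1) (21,9)]:
  edge (16,11)–(18,3): crosses AB
  edge (18,3)–(23,1): clear
  edge (23,1)–(21,9): clear
  edge (21,9)–(16,11): crosses AB
  → BLOCKED
Obstacle 2 [(2,22) (3,20) (7,14) (9,23) (7,24)]:
  edge (2,22)–(3,20): clear
  edge (3,20)–(7,14): clear
  edge (7,14)–(9,23): clear
  edge (9,23)–(7,24): clear
  edge (7,24)–(2,22): clear
  midpoint (19,25/2) outside
  → clear
Obstacle 3 [(0,0) (7,0) (10,3) (0,11)]:
  edge (0,0)–(7,0): clear
  edge (7,0)–(10,3): clear
  edge (10,3)–(0,11): clear
  edge (0,11)–(0,0): clear
  midpoint (19,25/2) outside
  → clear
Obstacle 4 [(13,22) (14,14) (20,22)]:
  edge (13,22)–(14,14): clear
  edge (14,14)–(20,22): clear
  edge (20,22)–(13,22): clear
  midpoint (19,25/2) outside
  → clear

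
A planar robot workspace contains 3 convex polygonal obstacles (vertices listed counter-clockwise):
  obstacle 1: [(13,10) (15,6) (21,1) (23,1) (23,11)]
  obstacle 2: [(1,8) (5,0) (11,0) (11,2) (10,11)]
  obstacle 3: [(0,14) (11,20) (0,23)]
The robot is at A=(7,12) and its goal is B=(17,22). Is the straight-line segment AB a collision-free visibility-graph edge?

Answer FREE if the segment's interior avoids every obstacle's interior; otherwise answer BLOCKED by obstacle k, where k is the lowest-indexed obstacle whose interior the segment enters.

FREE

Obstacle 1 [(13,10) (15,6) (21,1) (23,1) (23,11)]:
  edge (13,10)–(15,6): clear
  edge (15,6)–(21,1): clear
  edge (21,1)–(23,1): clear
  edge (23,1)–(23,11): clear
  edge (23,11)–(13,10): clear
  midpoint (12,17) outside
  → clear
Obstacle 2 [(1,8) (5,0) (11,0) (11,2) (10,11)]:
  edge (1,8)–(5,0): clear
  edge (5,0)–(11,0): clear
  edge (11,0)–(11,2): clear
  edge (11,2)–(10,11): clear
  edge (10,11)–(1,8): clear
  midpoint (12,17) outside
  → clear
Obstacle 3 [(0,14) (11,20) (0,23)]:
  edge (0,14)–(11,20): clear
  edge (11,20)–(0,23): clear
  edge (0,23)–(0,14): clear
  midpoint (12,17) outside
  → clear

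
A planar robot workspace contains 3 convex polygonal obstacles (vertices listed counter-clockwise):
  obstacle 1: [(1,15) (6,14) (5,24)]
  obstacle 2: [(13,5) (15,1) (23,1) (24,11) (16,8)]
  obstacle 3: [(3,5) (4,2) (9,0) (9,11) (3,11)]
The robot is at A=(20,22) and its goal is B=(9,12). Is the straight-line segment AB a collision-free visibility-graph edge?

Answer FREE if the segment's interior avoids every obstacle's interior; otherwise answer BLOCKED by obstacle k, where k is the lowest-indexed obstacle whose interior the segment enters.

Obstacle 1 [(1,15) (6,14) (5,24)]:
  edge (1,15)–(6,14): clear
  edge (6,14)–(5,24): clear
  edge (5,24)–(1,15): clear
  midpoint (29/2,17) outside
  → clear
Obstacle 2 [(13,5) (15,1) (23,1) (24,11) (16,8)]:
  edge (13,5)–(15,1): clear
  edge (15,1)–(23,1): clear
  edge (23,1)–(24,11): clear
  edge (24,11)–(16,8): clear
  edge (16,8)–(13,5): clear
  midpoint (29/2,17) outside
  → clear
Obstacle 3 [(3,5) (4,2) (9,0) (9,11) (3,11)]:
  edge (3,5)–(4,2): clear
  edge (4,2)–(9,0): clear
  edge (9,0)–(9,11): clear
  edge (9,11)–(3,11): clear
  edge (3,11)–(3,5): clear
  midpoint (29/2,17) outside
  → clear

FREE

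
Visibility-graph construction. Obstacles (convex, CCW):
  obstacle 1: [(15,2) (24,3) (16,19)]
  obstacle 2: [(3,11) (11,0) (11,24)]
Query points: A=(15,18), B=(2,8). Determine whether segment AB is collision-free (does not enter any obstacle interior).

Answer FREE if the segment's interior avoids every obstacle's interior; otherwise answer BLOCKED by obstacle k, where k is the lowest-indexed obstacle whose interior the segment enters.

BLOCKED by obstacle 2

Obstacle 1 [(15,2) (24,3) (16,19)]:
  edge (15,2)–(24,3): clear
  edge (24,3)–(16,19): clear
  edge (16,19)–(15,2): clear
  midpoint (17/2,13) outside
  → clear
Obstacle 2 [(3,11) (11,0) (11,24)]:
  edge (3,11)–(11,0): crosses AB
  edge (11,0)–(11,24): crosses AB
  edge (11,24)–(3,11): clear
  → BLOCKED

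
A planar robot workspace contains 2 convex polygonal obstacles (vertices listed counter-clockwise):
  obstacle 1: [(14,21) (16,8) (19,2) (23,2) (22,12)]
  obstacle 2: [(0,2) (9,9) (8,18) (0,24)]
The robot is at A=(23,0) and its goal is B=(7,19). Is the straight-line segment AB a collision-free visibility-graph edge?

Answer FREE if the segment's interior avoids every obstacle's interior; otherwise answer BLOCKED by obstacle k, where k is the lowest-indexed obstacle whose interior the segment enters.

Obstacle 1 [(14,21) (16,8) (19,2) (23,2) (22,12)]:
  edge (14,21)–(16,8): crosses AB
  edge (16,8)–(19,2): clear
  edge (19,2)–(23,2): crosses AB
  edge (23,2)–(22,12): clear
  edge (22,12)–(14,21): clear
  → BLOCKED
Obstacle 2 [(0,2) (9,9) (8,18) (0,24)]:
  edge (0,2)–(9,9): clear
  edge (9,9)–(8,18): crosses AB
  edge (8,18)–(0,24): crosses AB
  edge (0,24)–(0,2): clear
  → BLOCKED

BLOCKED by obstacle 1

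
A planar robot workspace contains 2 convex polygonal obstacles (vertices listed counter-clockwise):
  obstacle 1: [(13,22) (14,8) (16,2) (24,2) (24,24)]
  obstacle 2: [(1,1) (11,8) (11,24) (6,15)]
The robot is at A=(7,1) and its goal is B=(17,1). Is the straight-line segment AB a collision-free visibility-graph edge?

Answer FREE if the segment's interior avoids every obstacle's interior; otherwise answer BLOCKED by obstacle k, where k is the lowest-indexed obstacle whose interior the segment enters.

FREE

Obstacle 1 [(13,22) (14,8) (16,2) (24,2) (24,24)]:
  edge (13,22)–(14,8): clear
  edge (14,8)–(16,2): clear
  edge (16,2)–(24,2): clear
  edge (24,2)–(24,24): clear
  edge (24,24)–(13,22): clear
  midpoint (12,1) outside
  → clear
Obstacle 2 [(1,1) (11,8) (11,24) (6,15)]:
  edge (1,1)–(11,8): clear
  edge (11,8)–(11,24): clear
  edge (11,24)–(6,15): clear
  edge (6,15)–(1,1): clear
  midpoint (12,1) outside
  → clear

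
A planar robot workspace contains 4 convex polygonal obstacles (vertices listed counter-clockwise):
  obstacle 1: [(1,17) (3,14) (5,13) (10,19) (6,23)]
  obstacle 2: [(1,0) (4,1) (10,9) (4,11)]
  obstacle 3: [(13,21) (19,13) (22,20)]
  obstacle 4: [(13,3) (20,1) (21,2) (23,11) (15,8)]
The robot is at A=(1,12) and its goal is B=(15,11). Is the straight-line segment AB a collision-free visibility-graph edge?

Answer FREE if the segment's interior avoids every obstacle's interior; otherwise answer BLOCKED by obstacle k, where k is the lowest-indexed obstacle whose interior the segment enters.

Obstacle 1 [(1,17) (3,14) (5,13) (10,19) (6,23)]:
  edge (1,17)–(3,14): clear
  edge (3,14)–(5,13): clear
  edge (5,13)–(10,19): clear
  edge (10,19)–(6,23): clear
  edge (6,23)–(1,17): clear
  midpoint (8,23/2) outside
  → clear
Obstacle 2 [(1,0) (4,1) (10,9) (4,11)]:
  edge (1,0)–(4,1): clear
  edge (4,1)–(10,9): clear
  edge (10,9)–(4,11): clear
  edge (4,11)–(1,0): clear
  midpoint (8,23/2) outside
  → clear
Obstacle 3 [(13,21) (19,13) (22,20)]:
  edge (13,21)–(19,13): clear
  edge (19,13)–(22,20): clear
  edge (22,20)–(13,21): clear
  midpoint (8,23/2) outside
  → clear
Obstacle 4 [(13,3) (20,1) (21,2) (23,11) (15,8)]:
  edge (13,3)–(20,1): clear
  edge (20,1)–(21,2): clear
  edge (21,2)–(23,11): clear
  edge (23,11)–(15,8): clear
  edge (15,8)–(13,3): clear
  midpoint (8,23/2) outside
  → clear

FREE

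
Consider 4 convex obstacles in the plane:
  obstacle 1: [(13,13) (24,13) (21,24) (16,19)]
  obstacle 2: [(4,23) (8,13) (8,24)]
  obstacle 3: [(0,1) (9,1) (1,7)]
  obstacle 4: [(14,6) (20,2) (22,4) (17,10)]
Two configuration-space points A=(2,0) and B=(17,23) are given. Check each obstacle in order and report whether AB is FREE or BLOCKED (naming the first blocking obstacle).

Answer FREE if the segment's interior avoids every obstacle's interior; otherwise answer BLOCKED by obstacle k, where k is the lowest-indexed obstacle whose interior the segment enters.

BLOCKED by obstacle 3

Obstacle 1 [(13,13) (24,13) (21,24) (16,19)]:
  edge (13,13)–(24,13): clear
  edge (24,13)–(21,24): clear
  edge (21,24)–(16,19): clear
  edge (16,19)–(13,13): clear
  midpoint (19/2,23/2) outside
  → clear
Obstacle 2 [(4,23) (8,13) (8,24)]:
  edge (4,23)–(8,13): clear
  edge (8,13)–(8,24): clear
  edge (8,24)–(4,23): clear
  midpoint (19/2,23/2) outside
  → clear
Obstacle 3 [(0,1) (9,1) (1,7)]:
  edge (0,1)–(9,1): crosses AB
  edge (9,1)–(1,7): crosses AB
  edge (1,7)–(0,1): clear
  → BLOCKED
Obstacle 4 [(14,6) (20,2) (22,4) (17,10)]:
  edge (14,6)–(20,2): clear
  edge (20,2)–(22,4): clear
  edge (22,4)–(17,10): clear
  edge (17,10)–(14,6): clear
  midpoint (19/2,23/2) outside
  → clear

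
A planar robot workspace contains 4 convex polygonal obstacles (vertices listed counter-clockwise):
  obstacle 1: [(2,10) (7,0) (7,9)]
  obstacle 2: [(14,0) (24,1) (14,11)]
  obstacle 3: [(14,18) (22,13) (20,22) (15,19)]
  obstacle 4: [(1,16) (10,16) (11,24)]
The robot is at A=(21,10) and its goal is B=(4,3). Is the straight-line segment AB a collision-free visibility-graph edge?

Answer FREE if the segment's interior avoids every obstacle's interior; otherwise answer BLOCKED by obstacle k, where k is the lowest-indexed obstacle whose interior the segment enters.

BLOCKED by obstacle 1

Obstacle 1 [(2,10) (7,0) (7,9)]:
  edge (2,10)–(7,0): crosses AB
  edge (7,0)–(7,9): crosses AB
  edge (7,9)–(2,10): clear
  → BLOCKED
Obstacle 2 [(14,0) (24,1) (14,11)]:
  edge (14,0)–(24,1): clear
  edge (24,1)–(14,11): crosses AB
  edge (14,11)–(14,0): crosses AB
  → BLOCKED
Obstacle 3 [(14,18) (22,13) (20,22) (15,19)]:
  edge (14,18)–(22,13): clear
  edge (22,13)–(20,22): clear
  edge (20,22)–(15,19): clear
  edge (15,19)–(14,18): clear
  midpoint (25/2,13/2) outside
  → clear
Obstacle 4 [(1,16) (10,16) (11,24)]:
  edge (1,16)–(10,16): clear
  edge (10,16)–(11,24): clear
  edge (11,24)–(1,16): clear
  midpoint (25/2,13/2) outside
  → clear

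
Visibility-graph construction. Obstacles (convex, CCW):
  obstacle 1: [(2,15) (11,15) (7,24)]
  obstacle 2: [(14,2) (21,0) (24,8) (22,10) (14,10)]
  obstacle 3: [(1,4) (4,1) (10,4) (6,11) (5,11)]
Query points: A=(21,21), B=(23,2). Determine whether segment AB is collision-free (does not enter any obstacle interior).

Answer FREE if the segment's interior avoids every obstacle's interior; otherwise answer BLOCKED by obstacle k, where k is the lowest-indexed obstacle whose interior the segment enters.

Obstacle 1 [(2,15) (11,15) (7,24)]:
  edge (2,15)–(11,15): clear
  edge (11,15)–(7,24): clear
  edge (7,24)–(2,15): clear
  midpoint (22,23/2) outside
  → clear
Obstacle 2 [(14,2) (21,0) (24,8) (22,10) (14,10)]:
  edge (14,2)–(21,0): clear
  edge (21,0)–(24,8): crosses AB
  edge (24,8)–(22,10): crosses AB
  edge (22,10)–(14,10): clear
  edge (14,10)–(14,2): clear
  → BLOCKED
Obstacle 3 [(1,4) (4,1) (10,4) (6,11) (5,11)]:
  edge (1,4)–(4,1): clear
  edge (4,1)–(10,4): clear
  edge (10,4)–(6,11): clear
  edge (6,11)–(5,11): clear
  edge (5,11)–(1,4): clear
  midpoint (22,23/2) outside
  → clear

BLOCKED by obstacle 2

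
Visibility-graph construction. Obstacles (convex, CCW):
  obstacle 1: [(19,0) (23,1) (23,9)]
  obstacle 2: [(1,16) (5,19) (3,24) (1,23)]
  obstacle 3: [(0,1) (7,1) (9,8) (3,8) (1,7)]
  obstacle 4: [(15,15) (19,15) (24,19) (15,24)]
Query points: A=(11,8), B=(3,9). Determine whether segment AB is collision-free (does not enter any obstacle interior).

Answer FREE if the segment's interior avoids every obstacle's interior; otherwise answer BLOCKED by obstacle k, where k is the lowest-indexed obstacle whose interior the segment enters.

FREE

Obstacle 1 [(19,0) (23,1) (23,9)]:
  edge (19,0)–(23,1): clear
  edge (23,1)–(23,9): clear
  edge (23,9)–(19,0): clear
  midpoint (7,17/2) outside
  → clear
Obstacle 2 [(1,16) (5,19) (3,24) (1,23)]:
  edge (1,16)–(5,19): clear
  edge (5,19)–(3,24): clear
  edge (3,24)–(1,23): clear
  edge (1,23)–(1,16): clear
  midpoint (7,17/2) outside
  → clear
Obstacle 3 [(0,1) (7,1) (9,8) (3,8) (1,7)]:
  edge (0,1)–(7,1): clear
  edge (7,1)–(9,8): clear
  edge (9,8)–(3,8): clear
  edge (3,8)–(1,7): clear
  edge (1,7)–(0,1): clear
  midpoint (7,17/2) outside
  → clear
Obstacle 4 [(15,15) (19,15) (24,19) (15,24)]:
  edge (15,15)–(19,15): clear
  edge (19,15)–(24,19): clear
  edge (24,19)–(15,24): clear
  edge (15,24)–(15,15): clear
  midpoint (7,17/2) outside
  → clear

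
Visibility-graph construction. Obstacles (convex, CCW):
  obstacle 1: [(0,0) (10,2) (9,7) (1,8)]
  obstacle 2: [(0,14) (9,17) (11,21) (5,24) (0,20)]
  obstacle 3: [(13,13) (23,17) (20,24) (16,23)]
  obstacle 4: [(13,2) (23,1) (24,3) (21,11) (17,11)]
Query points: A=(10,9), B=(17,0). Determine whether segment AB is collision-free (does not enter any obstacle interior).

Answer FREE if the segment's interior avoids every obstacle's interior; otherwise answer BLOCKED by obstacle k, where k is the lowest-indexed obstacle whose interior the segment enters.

BLOCKED by obstacle 4

Obstacle 1 [(0,0) (10,2) (9,7) (1,8)]:
  edge (0,0)–(10,2): clear
  edge (10,2)–(9,7): clear
  edge (9,7)–(1,8): clear
  edge (1,8)–(0,0): clear
  midpoint (27/2,9/2) outside
  → clear
Obstacle 2 [(0,14) (9,17) (11,21) (5,24) (0,20)]:
  edge (0,14)–(9,17): clear
  edge (9,17)–(11,21): clear
  edge (11,21)–(5,24): clear
  edge (5,24)–(0,20): clear
  edge (0,20)–(0,14): clear
  midpoint (27/2,9/2) outside
  → clear
Obstacle 3 [(13,13) (23,17) (20,24) (16,23)]:
  edge (13,13)–(23,17): clear
  edge (23,17)–(20,24): clear
  edge (20,24)–(16,23): clear
  edge (16,23)–(13,13): clear
  midpoint (27/2,9/2) outside
  → clear
Obstacle 4 [(13,2) (23,1) (24,3) (21,11) (17,11)]:
  edge (13,2)–(23,1): crosses AB
  edge (23,1)–(24,3): clear
  edge (24,3)–(21,11): clear
  edge (21,11)–(17,11): clear
  edge (17,11)–(13,2): crosses AB
  → BLOCKED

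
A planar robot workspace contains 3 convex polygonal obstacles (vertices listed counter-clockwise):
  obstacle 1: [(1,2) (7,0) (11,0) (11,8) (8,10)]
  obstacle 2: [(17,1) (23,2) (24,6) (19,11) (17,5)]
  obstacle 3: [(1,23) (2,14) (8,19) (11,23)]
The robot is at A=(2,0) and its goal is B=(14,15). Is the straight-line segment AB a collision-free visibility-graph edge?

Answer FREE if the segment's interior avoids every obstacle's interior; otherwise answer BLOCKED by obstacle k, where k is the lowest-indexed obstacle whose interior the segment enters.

Obstacle 1 [(1,2) (7,0) (11,0) (11,8) (8,10)]:
  edge (1,2)–(7,0): crosses AB
  edge (7,0)–(11,0): clear
  edge (11,0)–(11,8): clear
  edge (11,8)–(8,10): crosses AB
  edge (8,10)–(1,2): clear
  → BLOCKED
Obstacle 2 [(17,1) (23,2) (24,6) (19,11) (17,5)]:
  edge (17,1)–(23,2): clear
  edge (23,2)–(24,6): clear
  edge (24,6)–(19,11): clear
  edge (19,11)–(17,5): clear
  edge (17,5)–(17,1): clear
  midpoint (8,15/2) outside
  → clear
Obstacle 3 [(1,23) (2,14) (8,19) (11,23)]:
  edge (1,23)–(2,14): clear
  edge (2,14)–(8,19): clear
  edge (8,19)–(11,23): clear
  edge (11,23)–(1,23): clear
  midpoint (8,15/2) outside
  → clear

BLOCKED by obstacle 1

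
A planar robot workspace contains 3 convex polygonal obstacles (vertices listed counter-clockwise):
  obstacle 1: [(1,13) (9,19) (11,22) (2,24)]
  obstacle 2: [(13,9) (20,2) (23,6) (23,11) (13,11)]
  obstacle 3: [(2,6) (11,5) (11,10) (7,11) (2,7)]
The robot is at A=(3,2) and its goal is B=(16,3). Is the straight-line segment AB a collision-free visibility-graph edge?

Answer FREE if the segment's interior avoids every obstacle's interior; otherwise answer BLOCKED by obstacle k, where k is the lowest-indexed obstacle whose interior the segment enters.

Obstacle 1 [(1,13) (9,19) (11,22) (2,24)]:
  edge (1,13)–(9,19): clear
  edge (9,19)–(11,22): clear
  edge (11,22)–(2,24): clear
  edge (2,24)–(1,13): clear
  midpoint (19/2,5/2) outside
  → clear
Obstacle 2 [(13,9) (20,2) (23,6) (23,11) (13,11)]:
  edge (13,9)–(20,2): clear
  edge (20,2)–(23,6): clear
  edge (23,6)–(23,11): clear
  edge (23,11)–(13,11): clear
  edge (13,11)–(13,9): clear
  midpoint (19/2,5/2) outside
  → clear
Obstacle 3 [(2,6) (11,5) (11,10) (7,11) (2,7)]:
  edge (2,6)–(11,5): clear
  edge (11,5)–(11,10): clear
  edge (11,10)–(7,11): clear
  edge (7,11)–(2,7): clear
  edge (2,7)–(2,6): clear
  midpoint (19/2,5/2) outside
  → clear

FREE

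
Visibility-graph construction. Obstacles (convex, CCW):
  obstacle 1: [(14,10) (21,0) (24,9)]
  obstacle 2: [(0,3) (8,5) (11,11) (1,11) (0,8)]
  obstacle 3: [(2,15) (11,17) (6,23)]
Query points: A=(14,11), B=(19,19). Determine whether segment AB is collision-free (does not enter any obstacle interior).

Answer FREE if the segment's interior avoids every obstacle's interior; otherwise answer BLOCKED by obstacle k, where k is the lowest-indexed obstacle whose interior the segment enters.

FREE

Obstacle 1 [(14,10) (21,0) (24,9)]:
  edge (14,10)–(21,0): clear
  edge (21,0)–(24,9): clear
  edge (24,9)–(14,10): clear
  midpoint (33/2,15) outside
  → clear
Obstacle 2 [(0,3) (8,5) (11,11) (1,11) (0,8)]:
  edge (0,3)–(8,5): clear
  edge (8,5)–(11,11): clear
  edge (11,11)–(1,11): clear
  edge (1,11)–(0,8): clear
  edge (0,8)–(0,3): clear
  midpoint (33/2,15) outside
  → clear
Obstacle 3 [(2,15) (11,17) (6,23)]:
  edge (2,15)–(11,17): clear
  edge (11,17)–(6,23): clear
  edge (6,23)–(2,15): clear
  midpoint (33/2,15) outside
  → clear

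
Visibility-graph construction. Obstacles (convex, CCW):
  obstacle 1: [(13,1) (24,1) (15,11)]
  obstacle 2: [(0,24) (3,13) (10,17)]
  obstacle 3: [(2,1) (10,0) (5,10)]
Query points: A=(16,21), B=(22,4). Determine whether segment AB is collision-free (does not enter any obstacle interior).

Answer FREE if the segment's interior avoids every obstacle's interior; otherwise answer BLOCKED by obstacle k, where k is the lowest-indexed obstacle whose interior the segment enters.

FREE

Obstacle 1 [(13,1) (24,1) (15,11)]:
  edge (13,1)–(24,1): clear
  edge (24,1)–(15,11): clear
  edge (15,11)–(13,1): clear
  midpoint (19,25/2) outside
  → clear
Obstacle 2 [(0,24) (3,13) (10,17)]:
  edge (0,24)–(3,13): clear
  edge (3,13)–(10,17): clear
  edge (10,17)–(0,24): clear
  midpoint (19,25/2) outside
  → clear
Obstacle 3 [(2,1) (10,0) (5,10)]:
  edge (2,1)–(10,0): clear
  edge (10,0)–(5,10): clear
  edge (5,10)–(2,1): clear
  midpoint (19,25/2) outside
  → clear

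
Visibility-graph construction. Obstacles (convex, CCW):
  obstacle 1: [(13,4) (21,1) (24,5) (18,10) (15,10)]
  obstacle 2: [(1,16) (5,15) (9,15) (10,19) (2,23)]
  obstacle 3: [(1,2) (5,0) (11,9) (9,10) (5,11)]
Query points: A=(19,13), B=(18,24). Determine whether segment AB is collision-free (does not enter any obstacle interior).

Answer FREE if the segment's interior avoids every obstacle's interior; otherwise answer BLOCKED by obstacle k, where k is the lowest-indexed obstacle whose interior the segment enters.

Obstacle 1 [(13,4) (21,1) (24,5) (18,10) (15,10)]:
  edge (13,4)–(21,1): clear
  edge (21,1)–(24,5): clear
  edge (24,5)–(18,10): clear
  edge (18,10)–(15,10): clear
  edge (15,10)–(13,4): clear
  midpoint (37/2,37/2) outside
  → clear
Obstacle 2 [(1,16) (5,15) (9,15) (10,19) (2,23)]:
  edge (1,16)–(5,15): clear
  edge (5,15)–(9,15): clear
  edge (9,15)–(10,19): clear
  edge (10,19)–(2,23): clear
  edge (2,23)–(1,16): clear
  midpoint (37/2,37/2) outside
  → clear
Obstacle 3 [(1,2) (5,0) (11,9) (9,10) (5,11)]:
  edge (1,2)–(5,0): clear
  edge (5,0)–(11,9): clear
  edge (11,9)–(9,10): clear
  edge (9,10)–(5,11): clear
  edge (5,11)–(1,2): clear
  midpoint (37/2,37/2) outside
  → clear

FREE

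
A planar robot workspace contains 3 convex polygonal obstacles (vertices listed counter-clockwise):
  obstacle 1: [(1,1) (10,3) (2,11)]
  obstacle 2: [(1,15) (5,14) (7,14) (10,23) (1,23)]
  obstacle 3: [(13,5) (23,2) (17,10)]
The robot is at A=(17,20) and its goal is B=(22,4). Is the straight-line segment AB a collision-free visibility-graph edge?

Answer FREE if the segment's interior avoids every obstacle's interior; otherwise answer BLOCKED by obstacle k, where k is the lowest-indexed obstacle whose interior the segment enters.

FREE

Obstacle 1 [(1,1) (10,3) (2,11)]:
  edge (1,1)–(10,3): clear
  edge (10,3)–(2,11): clear
  edge (2,11)–(1,1): clear
  midpoint (39/2,12) outside
  → clear
Obstacle 2 [(1,15) (5,14) (7,14) (10,23) (1,23)]:
  edge (1,15)–(5,14): clear
  edge (5,14)–(7,14): clear
  edge (7,14)–(10,23): clear
  edge (10,23)–(1,23): clear
  edge (1,23)–(1,15): clear
  midpoint (39/2,12) outside
  → clear
Obstacle 3 [(13,5) (23,2) (17,10)]:
  edge (13,5)–(23,2): clear
  edge (23,2)–(17,10): clear
  edge (17,10)–(13,5): clear
  midpoint (39/2,12) outside
  → clear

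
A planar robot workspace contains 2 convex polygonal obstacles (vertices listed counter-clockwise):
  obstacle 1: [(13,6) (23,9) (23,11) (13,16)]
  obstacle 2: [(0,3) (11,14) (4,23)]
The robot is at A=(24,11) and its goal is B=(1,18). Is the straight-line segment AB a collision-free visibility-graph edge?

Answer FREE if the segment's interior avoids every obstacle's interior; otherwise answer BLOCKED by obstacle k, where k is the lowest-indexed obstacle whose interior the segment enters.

BLOCKED by obstacle 1

Obstacle 1 [(13,6) (23,9) (23,11) (13,16)]:
  edge (13,6)–(23,9): clear
  edge (23,9)–(23,11): clear
  edge (23,11)–(13,16): crosses AB
  edge (13,16)–(13,6): crosses AB
  → BLOCKED
Obstacle 2 [(0,3) (11,14) (4,23)]:
  edge (0,3)–(11,14): clear
  edge (11,14)–(4,23): crosses AB
  edge (4,23)–(0,3): crosses AB
  → BLOCKED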